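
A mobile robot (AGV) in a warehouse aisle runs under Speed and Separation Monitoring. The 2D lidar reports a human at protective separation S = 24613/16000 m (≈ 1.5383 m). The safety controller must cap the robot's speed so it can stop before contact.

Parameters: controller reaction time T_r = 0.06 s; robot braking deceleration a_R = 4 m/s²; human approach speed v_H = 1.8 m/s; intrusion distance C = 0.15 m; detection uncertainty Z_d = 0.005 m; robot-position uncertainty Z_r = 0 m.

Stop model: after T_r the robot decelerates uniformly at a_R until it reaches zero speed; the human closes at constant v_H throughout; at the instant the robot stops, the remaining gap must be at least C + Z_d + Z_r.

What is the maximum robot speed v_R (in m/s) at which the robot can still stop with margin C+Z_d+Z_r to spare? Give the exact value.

v_R_max = 7/4 m/s = 1.7500 m/s

at the boundary: (1/8)·v² + (51/100)·v + (-4081/3200) = 0
  disc = (51/100)² − 4·(1/8)·(-4081/3200) = 143641/160000 ; √disc = 379/400
  v_R = (−(51/100) + 379/400) / (2·(1/8)) = 7/4 m/s
check:
T_s = v_R/a_R = (7/4)/4 = 0.4375 s
reaction-phase robot travel = 1.7500·0.0600 = 0.1050 m
braking distance = 1.7500²/(2·4.0000) = 0.3828 m
human closes 1.8000·0.4975 = 0.8955 m
residual clearance needed = 0.1500+0.0050+0.0000 = 0.1550 m
sum ≈ 0.1050+0.3828+0.8955+0.1550 ≈ 1.5383 m = S ✓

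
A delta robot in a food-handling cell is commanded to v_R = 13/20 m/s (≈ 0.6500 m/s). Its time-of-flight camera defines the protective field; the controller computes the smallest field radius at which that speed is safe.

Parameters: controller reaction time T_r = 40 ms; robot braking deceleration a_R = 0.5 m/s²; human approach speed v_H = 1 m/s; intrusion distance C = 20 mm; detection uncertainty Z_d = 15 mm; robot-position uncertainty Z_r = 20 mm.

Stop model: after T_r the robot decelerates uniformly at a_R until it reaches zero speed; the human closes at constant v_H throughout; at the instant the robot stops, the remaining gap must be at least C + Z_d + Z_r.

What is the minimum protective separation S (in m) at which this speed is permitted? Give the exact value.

T_s = v_R/a_R = (13/20)/(1/2) = 1.3000 s
robot in T_r: 0.6500·0.0400 = 0.0260 m
braking distance = 0.6500²/(2·0.5000) = 0.4225 m
person approaches 1.0000·(0.0400+1.3000) = 1.3400 m
C+Z_d+Z_r = 0.0200+0.0150+0.0200 = 0.0550 m
S_min ≈ 0.0260+0.4225+1.3400+0.0550  ⇒  S_min = 3687/2000 m

S_min = 3687/2000 m = 1.8435 m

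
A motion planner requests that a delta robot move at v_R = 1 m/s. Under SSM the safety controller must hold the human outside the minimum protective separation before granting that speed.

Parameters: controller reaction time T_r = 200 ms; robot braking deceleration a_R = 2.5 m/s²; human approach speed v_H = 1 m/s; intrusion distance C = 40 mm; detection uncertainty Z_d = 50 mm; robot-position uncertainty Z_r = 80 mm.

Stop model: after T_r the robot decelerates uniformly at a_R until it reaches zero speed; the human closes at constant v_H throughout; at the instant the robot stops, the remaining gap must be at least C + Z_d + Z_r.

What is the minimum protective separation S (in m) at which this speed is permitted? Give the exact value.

S_min = 117/100 m = 1.1700 m

stop time T_s = 1/(5/2) = 0.4000 s
robot in T_r: 1.0000·0.2000 = 0.2000 m
braking distance = 1.0000²/(2·2.5000) = 0.2000 m
person approaches 1.0000·(0.2000+0.4000) = 0.6000 m
margins: 0.0400+0.0500+0.0800 = 0.1700 m
S_min ≈ 0.2000+0.2000+0.6000+0.1700  ⇒  S_min = 117/100 m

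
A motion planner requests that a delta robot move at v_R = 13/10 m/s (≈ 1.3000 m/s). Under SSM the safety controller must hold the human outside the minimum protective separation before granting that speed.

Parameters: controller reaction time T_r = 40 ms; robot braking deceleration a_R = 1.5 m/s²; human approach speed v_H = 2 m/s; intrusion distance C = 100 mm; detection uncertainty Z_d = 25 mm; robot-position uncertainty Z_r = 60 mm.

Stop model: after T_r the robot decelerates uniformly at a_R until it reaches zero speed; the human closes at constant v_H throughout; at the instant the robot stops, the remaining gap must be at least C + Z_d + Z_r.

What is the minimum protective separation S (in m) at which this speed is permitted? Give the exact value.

T_s = v_R/a_R = (13/10)/(3/2) = 0.8667 s
reaction-phase robot travel = 1.3000·0.0400 = 0.0520 m
braking distance = 1.3000²/(2·1.5000) = 0.5633 m
human closes 2.0000·0.9067 = 1.8133 m
margins: 0.1000+0.0250+0.0600 = 0.1850 m
S_min ≈ 0.0520+0.5633+1.8133+0.1850  ⇒  S_min = 7841/3000 m

S_min = 7841/3000 m = 2.6137 m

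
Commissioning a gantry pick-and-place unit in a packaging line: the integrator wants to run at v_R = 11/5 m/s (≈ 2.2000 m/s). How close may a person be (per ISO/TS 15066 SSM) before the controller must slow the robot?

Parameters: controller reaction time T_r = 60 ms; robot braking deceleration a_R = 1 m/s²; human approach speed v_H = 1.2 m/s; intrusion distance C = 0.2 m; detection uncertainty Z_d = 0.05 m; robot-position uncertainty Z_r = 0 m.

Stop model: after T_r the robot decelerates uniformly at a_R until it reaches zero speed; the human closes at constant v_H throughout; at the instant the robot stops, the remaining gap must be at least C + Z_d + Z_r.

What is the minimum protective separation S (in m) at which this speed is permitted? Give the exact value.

S_min = 2757/500 m = 5.5140 m

T_s = v_R/a_R = (11/5)/1 = 2.2000 s
robot in T_r: 2.2000·0.0600 = 0.1320 m
robot covers 2.2000·2.2000 − ½·1.0000·2.2000² = 2.4200 m while stopping
human over T_r+T_s: 1.2000·(0.0600+2.2000) = 2.7120 m
residual clearance needed = 0.2000+0.0500+0.0000 = 0.2500 m
S_min ≈ 0.1320+2.4200+2.7120+0.2500  ⇒  S_min = 2757/500 m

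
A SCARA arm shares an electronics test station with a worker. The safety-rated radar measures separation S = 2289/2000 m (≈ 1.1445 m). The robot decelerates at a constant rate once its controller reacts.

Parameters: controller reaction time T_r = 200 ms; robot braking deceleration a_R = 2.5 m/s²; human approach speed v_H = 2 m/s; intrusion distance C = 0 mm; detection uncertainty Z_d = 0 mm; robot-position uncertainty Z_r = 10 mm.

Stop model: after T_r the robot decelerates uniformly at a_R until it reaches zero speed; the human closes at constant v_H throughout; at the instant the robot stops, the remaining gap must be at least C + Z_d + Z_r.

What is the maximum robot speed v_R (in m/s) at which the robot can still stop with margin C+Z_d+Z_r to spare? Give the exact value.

quadratic (1/5)·v² + (1)·v + (-1469/2000) = 0
  disc = (1)² − 4·(1/5)·(-1469/2000) = 3969/2500 ; √disc = 63/50
  v_R = (−(1) + 63/50) / (2·(1/5)) = 13/20 m/s
check:
braking lasts T_s = (13/20)/(5/2) = 0.2600 s
robot covers v_R·T_r = 0.6500·0.2000 = 0.1300 m before braking
robot covers 0.6500·0.2600 − ½·2.5000·0.2600² = 0.0845 m while stopping
person approaches 2.0000·(0.2000+0.2600) = 0.9200 m
C+Z_d+Z_r = 0.0000+0.0000+0.0100 = 0.0100 m
sum ≈ 0.1300+0.0845+0.9200+0.0100 ≈ 1.1445 m = S ✓

v_R_max = 13/20 m/s = 0.6500 m/s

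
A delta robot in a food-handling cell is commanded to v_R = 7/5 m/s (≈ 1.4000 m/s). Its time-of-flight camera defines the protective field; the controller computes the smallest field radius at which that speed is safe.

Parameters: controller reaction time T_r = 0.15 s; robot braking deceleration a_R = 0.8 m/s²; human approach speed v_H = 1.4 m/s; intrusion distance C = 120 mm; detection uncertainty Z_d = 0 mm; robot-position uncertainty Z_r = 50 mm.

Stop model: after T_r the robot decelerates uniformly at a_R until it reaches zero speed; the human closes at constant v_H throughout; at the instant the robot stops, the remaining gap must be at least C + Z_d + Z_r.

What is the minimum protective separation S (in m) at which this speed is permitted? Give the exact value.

S_min = 853/200 m = 4.2650 m

T_s = v_R/a_R = (7/5)/(4/5) = 1.7500 s
reaction-phase robot travel = 1.4000·0.1500 = 0.2100 m
robot under decel: 1.4000²/(2·0.8000) = 1.2250 m
human over T_r+T_s: 1.4000·(0.1500+1.7500) = 2.6600 m
margins: 0.1200+0.0000+0.0500 = 0.1700 m
S_min ≈ 0.2100+1.2250+2.6600+0.1700  ⇒  S_min = 853/200 m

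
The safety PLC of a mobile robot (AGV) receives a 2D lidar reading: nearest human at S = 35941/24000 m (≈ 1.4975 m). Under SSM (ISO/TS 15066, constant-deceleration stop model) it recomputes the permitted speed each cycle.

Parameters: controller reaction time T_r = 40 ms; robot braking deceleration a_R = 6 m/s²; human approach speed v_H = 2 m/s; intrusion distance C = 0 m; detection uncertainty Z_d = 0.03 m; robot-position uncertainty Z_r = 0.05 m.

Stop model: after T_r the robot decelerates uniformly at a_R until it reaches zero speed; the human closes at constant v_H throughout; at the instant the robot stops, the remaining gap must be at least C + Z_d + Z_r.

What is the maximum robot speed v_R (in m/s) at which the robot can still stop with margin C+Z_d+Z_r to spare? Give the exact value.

v_R_max = 47/20 m/s = 2.3500 m/s

quadratic (1/12)·v² + (28/75)·v + (-32101/24000) = 0
  disc = (28/75)² − 4·(1/12)·(-32101/24000) = 23409/40000 ; √disc = 153/200
  v_R = (−(28/75) + 153/200) / (2·(1/12)) = 47/20 m/s
check:
braking lasts T_s = (47/20)/6 = 0.3917 s
robot in T_r: 2.3500·0.0400 = 0.0940 m
robot under decel: 2.3500²/(2·6.0000) = 0.4602 m
human over T_r+T_s: 2.0000·(0.0400+0.3917) = 0.8633 m
C+Z_d+Z_r = 0.0000+0.0300+0.0500 = 0.0800 m
sum ≈ 0.0940+0.4602+0.8633+0.0800 ≈ 1.4975 m = S ✓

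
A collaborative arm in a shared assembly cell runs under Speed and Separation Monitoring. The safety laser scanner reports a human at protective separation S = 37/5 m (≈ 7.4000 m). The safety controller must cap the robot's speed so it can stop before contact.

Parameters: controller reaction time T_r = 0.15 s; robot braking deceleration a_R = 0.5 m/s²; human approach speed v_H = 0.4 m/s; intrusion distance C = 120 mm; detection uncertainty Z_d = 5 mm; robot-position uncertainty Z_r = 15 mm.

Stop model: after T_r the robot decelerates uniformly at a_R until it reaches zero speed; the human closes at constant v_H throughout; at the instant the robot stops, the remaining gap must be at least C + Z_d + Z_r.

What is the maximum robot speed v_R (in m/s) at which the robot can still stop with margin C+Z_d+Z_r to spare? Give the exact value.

quadratic (1)·v² + (19/20)·v + (-36/5) = 0
  disc = (19/20)² − 4·(1)·(-36/5) = 11881/400 ; √disc = 109/20
  v_R = (−(19/20) + 109/20) / (2·(1)) = 9/4 m/s
check:
stop time T_s = (9/4)/(1/2) = 4.5000 s
robot in T_r: 2.2500·0.1500 = 0.3375 m
braking distance = 2.2500²/(2·0.5000) = 5.0625 m
human closes 0.4000·4.6500 = 1.8600 m
residual clearance needed = 0.1200+0.0050+0.0150 = 0.1400 m
sum ≈ 0.3375+5.0625+1.8600+0.1400 ≈ 7.4000 m = S ✓

v_R_max = 9/4 m/s = 2.2500 m/s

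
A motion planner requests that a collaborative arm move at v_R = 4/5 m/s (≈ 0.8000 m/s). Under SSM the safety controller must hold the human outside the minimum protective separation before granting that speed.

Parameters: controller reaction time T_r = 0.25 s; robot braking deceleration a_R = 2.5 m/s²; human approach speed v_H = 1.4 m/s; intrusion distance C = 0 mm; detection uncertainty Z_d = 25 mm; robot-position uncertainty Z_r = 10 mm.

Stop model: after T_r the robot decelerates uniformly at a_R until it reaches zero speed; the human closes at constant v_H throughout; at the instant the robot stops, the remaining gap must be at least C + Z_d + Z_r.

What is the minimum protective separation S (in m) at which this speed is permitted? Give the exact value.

braking lasts T_s = (4/5)/(5/2) = 0.3200 s
robot covers v_R·T_r = 0.8000·0.2500 = 0.2000 m before braking
robot under decel: 0.8000²/(2·2.5000) = 0.1280 m
human over T_r+T_s: 1.4000·(0.2500+0.3200) = 0.7980 m
margins: 0.0000+0.0250+0.0100 = 0.0350 m
S_min ≈ 0.2000+0.1280+0.7980+0.0350  ⇒  S_min = 1161/1000 m

S_min = 1161/1000 m = 1.1610 m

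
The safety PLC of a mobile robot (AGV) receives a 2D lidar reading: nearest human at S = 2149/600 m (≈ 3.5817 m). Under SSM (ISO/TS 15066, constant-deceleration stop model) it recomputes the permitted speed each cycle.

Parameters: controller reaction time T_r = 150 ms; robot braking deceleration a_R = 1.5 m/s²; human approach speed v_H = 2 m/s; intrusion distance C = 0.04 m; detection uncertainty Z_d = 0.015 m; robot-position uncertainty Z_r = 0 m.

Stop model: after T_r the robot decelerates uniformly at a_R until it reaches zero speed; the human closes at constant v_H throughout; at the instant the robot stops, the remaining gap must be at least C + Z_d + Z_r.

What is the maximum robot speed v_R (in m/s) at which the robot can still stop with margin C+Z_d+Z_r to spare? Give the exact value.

v_R_max = 8/5 m/s = 1.6000 m/s

quadratic (1/3)·v² + (89/60)·v + (-242/75) = 0
  disc = (89/60)² − 4·(1/3)·(-242/75) = 2601/400 ; √disc = 51/20
  v_R = (−(89/60) + 51/20) / (2·(1/3)) = 8/5 m/s
check:
stop time T_s = (8/5)/(3/2) = 1.0667 s
reaction-phase robot travel = 1.6000·0.1500 = 0.2400 m
braking distance = 1.6000²/(2·1.5000) = 0.8533 m
human over T_r+T_s: 2.0000·(0.1500+1.0667) = 2.4333 m
residual clearance needed = 0.0400+0.0150+0.0000 = 0.0550 m
sum ≈ 0.2400+0.8533+2.4333+0.0550 ≈ 3.5817 m = S ✓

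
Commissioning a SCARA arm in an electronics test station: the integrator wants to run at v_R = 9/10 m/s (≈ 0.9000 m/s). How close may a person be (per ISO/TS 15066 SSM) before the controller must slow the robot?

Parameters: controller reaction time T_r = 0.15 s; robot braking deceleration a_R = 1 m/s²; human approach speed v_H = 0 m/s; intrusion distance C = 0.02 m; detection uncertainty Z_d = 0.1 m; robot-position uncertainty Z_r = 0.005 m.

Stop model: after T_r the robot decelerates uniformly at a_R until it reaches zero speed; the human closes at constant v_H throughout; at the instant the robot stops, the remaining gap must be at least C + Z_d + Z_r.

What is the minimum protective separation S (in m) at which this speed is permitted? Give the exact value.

T_s = v_R/a_R = (9/10)/1 = 0.9000 s
robot in T_r: 0.9000·0.1500 = 0.1350 m
robot covers 0.9000·0.9000 − ½·1.0000·0.9000² = 0.4050 m while stopping
human over T_r+T_s: 0.0000·(0.1500+0.9000) = 0.0000 m
margins: 0.0200+0.1000+0.0050 = 0.1250 m
S_min ≈ 0.1350+0.4050+0.0000+0.1250  ⇒  S_min = 133/200 m

S_min = 133/200 m = 0.6650 m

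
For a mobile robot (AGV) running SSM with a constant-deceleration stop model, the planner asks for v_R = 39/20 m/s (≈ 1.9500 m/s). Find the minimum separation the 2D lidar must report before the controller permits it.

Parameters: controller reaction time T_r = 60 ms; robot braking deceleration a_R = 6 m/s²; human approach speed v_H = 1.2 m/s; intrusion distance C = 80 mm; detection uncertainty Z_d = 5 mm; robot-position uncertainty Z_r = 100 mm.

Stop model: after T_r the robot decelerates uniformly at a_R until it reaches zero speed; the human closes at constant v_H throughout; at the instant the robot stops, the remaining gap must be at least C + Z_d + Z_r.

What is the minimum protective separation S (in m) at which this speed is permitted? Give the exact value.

T_s = v_R/a_R = (39/20)/6 = 0.3250 s
robot in T_r: 1.9500·0.0600 = 0.1170 m
robot under decel: 1.9500²/(2·6.0000) = 0.3169 m
human over T_r+T_s: 1.2000·(0.0600+0.3250) = 0.4620 m
margins: 0.0800+0.0050+0.1000 = 0.1850 m
S_min ≈ 0.1170+0.3169+0.4620+0.1850  ⇒  S_min = 8647/8000 m

S_min = 8647/8000 m = 1.0809 m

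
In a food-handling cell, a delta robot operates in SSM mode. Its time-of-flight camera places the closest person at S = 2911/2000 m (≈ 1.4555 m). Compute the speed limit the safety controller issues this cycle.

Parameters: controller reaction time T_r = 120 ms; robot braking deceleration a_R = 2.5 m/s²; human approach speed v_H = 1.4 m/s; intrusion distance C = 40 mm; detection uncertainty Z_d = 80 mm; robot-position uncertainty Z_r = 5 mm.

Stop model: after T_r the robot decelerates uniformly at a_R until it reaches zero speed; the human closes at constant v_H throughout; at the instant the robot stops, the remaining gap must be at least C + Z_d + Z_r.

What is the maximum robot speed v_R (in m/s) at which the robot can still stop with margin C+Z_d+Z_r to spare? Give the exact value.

collect terms ⇒ (1/5)·v_R² + (17/25)·v_R + (-93/80) = 0
  disc = (17/25)² − 4·(1/5)·(-93/80) = 3481/2500 ; √disc = 59/50
  v_R = (−(17/25) + 59/50) / (2·(1/5)) = 5/4 m/s
check:
braking lasts T_s = (5/4)/(5/2) = 0.5000 s
reaction-phase robot travel = 1.2500·0.1200 = 0.1500 m
robot under decel: 1.2500²/(2·2.5000) = 0.3125 m
human closes 1.4000·0.6200 = 0.8680 m
margins: 0.0400+0.0800+0.0050 = 0.1250 m
sum ≈ 0.1500+0.3125+0.8680+0.1250 ≈ 1.4555 m = S ✓

v_R_max = 5/4 m/s = 1.2500 m/s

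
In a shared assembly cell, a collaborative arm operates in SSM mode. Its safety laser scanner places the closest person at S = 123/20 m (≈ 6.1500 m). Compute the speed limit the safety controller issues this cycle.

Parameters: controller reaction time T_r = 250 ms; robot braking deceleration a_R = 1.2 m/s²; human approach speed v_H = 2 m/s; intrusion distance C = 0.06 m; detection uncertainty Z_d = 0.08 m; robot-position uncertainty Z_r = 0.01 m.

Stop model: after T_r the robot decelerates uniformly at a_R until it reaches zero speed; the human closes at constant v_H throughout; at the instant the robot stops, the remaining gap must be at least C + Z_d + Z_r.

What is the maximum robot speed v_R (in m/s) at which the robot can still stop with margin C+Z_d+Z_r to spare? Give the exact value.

quadratic (5/12)·v² + (23/12)·v + (-11/2) = 0
  disc = (23/12)² − 4·(5/12)·(-11/2) = 1849/144 ; √disc = 43/12
  v_R = (−(23/12) + 43/12) / (2·(5/12)) = 2 m/s
check:
T_s = v_R/a_R = 2/(6/5) = 1.6667 s
robot in T_r: 2.0000·0.2500 = 0.5000 m
braking distance = 2.0000²/(2·1.2000) = 1.6667 m
human over T_r+T_s: 2.0000·(0.2500+1.6667) = 3.8333 m
residual clearance needed = 0.0600+0.0800+0.0100 = 0.1500 m
sum ≈ 0.5000+1.6667+3.8333+0.1500 ≈ 6.1500 m = S ✓

v_R_max = 2 m/s = 2.0000 m/s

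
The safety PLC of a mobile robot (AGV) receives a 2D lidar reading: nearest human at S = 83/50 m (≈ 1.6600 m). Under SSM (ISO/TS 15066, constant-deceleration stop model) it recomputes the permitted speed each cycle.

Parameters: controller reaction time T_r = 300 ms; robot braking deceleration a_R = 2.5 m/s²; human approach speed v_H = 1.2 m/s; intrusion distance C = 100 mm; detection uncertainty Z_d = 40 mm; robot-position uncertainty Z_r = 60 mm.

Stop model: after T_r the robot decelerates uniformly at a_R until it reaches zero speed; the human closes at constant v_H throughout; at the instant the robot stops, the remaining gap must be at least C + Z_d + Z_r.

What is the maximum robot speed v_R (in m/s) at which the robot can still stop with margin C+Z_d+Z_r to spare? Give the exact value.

v_R_max = 11/10 m/s = 1.1000 m/s

at the boundary: (1/5)·v² + (39/50)·v + (-11/10) = 0
  disc = (39/50)² − 4·(1/5)·(-11/10) = 3721/2500 ; √disc = 61/50
  v_R = (−(39/50) + 61/50) / (2·(1/5)) = 11/10 m/s
check:
braking lasts T_s = (11/10)/(5/2) = 0.4400 s
reaction-phase robot travel = 1.1000·0.3000 = 0.3300 m
braking distance = 1.1000²/(2·2.5000) = 0.2420 m
human closes 1.2000·0.7400 = 0.8880 m
residual clearance needed = 0.1000+0.0400+0.0600 = 0.2000 m
sum ≈ 0.3300+0.2420+0.8880+0.2000 ≈ 1.6600 m = S ✓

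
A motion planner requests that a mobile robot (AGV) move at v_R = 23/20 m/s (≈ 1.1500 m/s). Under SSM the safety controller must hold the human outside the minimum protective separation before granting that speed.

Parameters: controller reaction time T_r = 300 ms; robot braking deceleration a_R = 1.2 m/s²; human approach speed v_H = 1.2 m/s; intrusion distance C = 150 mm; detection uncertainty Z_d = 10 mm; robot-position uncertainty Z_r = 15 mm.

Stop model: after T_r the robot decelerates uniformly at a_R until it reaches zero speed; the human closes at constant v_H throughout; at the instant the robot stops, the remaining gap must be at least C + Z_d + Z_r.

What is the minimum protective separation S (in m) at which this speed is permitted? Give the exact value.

stop time T_s = (23/20)/(6/5) = 0.9583 s
robot covers v_R·T_r = 1.1500·0.3000 = 0.3450 m before braking
braking distance = 1.1500²/(2·1.2000) = 0.5510 m
person approaches 1.2000·(0.3000+0.9583) = 1.5100 m
residual clearance needed = 0.1500+0.0100+0.0150 = 0.1750 m
S_min ≈ 0.3450+0.5510+1.5100+0.1750  ⇒  S_min = 12389/4800 m

S_min = 12389/4800 m = 2.5810 m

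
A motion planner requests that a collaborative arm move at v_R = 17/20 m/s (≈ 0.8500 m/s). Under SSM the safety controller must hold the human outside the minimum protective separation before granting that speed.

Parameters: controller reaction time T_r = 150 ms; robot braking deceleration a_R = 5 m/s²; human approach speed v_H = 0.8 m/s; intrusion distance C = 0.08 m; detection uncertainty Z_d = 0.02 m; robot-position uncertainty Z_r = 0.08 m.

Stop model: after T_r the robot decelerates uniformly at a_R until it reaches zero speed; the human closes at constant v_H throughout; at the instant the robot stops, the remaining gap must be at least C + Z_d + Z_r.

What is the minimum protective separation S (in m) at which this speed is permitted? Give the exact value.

S_min = 2543/4000 m = 0.6358 m

braking lasts T_s = (17/20)/5 = 0.1700 s
reaction-phase robot travel = 0.8500·0.1500 = 0.1275 m
robot under decel: 0.8500²/(2·5.0000) = 0.0722 m
human closes 0.8000·0.3200 = 0.2560 m
C+Z_d+Z_r = 0.0800+0.0200+0.0800 = 0.1800 m
S_min ≈ 0.1275+0.0722+0.2560+0.1800  ⇒  S_min = 2543/4000 m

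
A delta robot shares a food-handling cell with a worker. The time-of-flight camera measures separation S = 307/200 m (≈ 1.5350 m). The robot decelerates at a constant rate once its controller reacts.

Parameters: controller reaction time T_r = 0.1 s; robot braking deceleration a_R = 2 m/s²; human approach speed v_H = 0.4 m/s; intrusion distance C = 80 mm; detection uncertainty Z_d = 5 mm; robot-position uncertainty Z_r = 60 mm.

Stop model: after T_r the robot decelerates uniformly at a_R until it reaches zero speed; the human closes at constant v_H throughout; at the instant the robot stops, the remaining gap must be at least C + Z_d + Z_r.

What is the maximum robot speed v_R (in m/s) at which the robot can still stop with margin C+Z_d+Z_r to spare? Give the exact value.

at the boundary: (1/4)·v² + (3/10)·v + (-27/20) = 0
  disc = (3/10)² − 4·(1/4)·(-27/20) = 36/25 ; √disc = 6/5
  v_R = (−(3/10) + 6/5) / (2·(1/4)) = 9/5 m/s
check:
stop time T_s = (9/5)/2 = 0.9000 s
robot covers v_R·T_r = 1.8000·0.1000 = 0.1800 m before braking
braking distance = 1.8000²/(2·2.0000) = 0.8100 m
human over T_r+T_s: 0.4000·(0.1000+0.9000) = 0.4000 m
margins: 0.0800+0.0050+0.0600 = 0.1450 m
sum ≈ 0.1800+0.8100+0.4000+0.1450 ≈ 1.5350 m = S ✓

v_R_max = 9/5 m/s = 1.8000 m/s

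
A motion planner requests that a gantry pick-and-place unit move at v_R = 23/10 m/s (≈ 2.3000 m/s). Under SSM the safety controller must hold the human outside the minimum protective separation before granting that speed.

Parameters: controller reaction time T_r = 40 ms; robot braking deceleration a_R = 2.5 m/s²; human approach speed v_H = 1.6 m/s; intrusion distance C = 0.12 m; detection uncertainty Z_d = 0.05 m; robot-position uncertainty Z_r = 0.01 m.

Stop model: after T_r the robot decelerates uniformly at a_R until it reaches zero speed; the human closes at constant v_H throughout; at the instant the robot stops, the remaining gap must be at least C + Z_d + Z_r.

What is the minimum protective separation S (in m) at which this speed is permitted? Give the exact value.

S_min = 1433/500 m = 2.8660 m

T_s = v_R/a_R = (23/10)/(5/2) = 0.9200 s
robot covers v_R·T_r = 2.3000·0.0400 = 0.0920 m before braking
robot under decel: 2.3000²/(2·2.5000) = 1.0580 m
human closes 1.6000·0.9600 = 1.5360 m
margins: 0.1200+0.0500+0.0100 = 0.1800 m
S_min ≈ 0.0920+1.0580+1.5360+0.1800  ⇒  S_min = 1433/500 m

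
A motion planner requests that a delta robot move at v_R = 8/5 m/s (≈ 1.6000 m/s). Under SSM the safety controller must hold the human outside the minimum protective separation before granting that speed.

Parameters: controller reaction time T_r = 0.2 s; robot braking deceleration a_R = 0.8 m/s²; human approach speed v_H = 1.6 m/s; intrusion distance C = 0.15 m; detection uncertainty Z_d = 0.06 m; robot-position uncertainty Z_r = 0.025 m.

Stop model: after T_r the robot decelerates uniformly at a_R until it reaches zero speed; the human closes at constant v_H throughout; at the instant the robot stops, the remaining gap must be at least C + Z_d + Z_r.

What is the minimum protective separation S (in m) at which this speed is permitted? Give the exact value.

S_min = 227/40 m = 5.6750 m

braking lasts T_s = (8/5)/(4/5) = 2.0000 s
reaction-phase robot travel = 1.6000·0.2000 = 0.3200 m
robot under decel: 1.6000²/(2·0.8000) = 1.6000 m
human over T_r+T_s: 1.6000·(0.2000+2.0000) = 3.5200 m
C+Z_d+Z_r = 0.1500+0.0600+0.0250 = 0.2350 m
S_min ≈ 0.3200+1.6000+3.5200+0.2350  ⇒  S_min = 227/40 m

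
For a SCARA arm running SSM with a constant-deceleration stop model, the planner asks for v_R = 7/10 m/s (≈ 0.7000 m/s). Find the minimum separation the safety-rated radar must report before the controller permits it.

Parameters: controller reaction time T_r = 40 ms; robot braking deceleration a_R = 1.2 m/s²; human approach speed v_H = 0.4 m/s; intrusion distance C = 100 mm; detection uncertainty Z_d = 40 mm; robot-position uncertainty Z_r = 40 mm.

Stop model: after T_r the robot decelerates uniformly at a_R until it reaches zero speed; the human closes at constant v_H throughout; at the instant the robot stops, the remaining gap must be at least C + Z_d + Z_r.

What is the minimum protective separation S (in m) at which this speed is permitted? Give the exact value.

T_s = v_R/a_R = (7/10)/(6/5) = 0.5833 s
robot in T_r: 0.7000·0.0400 = 0.0280 m
robot covers 0.7000·0.5833 − ½·1.2000·0.5833² = 0.2042 m while stopping
human closes 0.4000·0.6233 = 0.2493 m
margins: 0.1000+0.0400+0.0400 = 0.1800 m
S_min ≈ 0.0280+0.2042+0.2493+0.1800  ⇒  S_min = 1323/2000 m

S_min = 1323/2000 m = 0.6615 m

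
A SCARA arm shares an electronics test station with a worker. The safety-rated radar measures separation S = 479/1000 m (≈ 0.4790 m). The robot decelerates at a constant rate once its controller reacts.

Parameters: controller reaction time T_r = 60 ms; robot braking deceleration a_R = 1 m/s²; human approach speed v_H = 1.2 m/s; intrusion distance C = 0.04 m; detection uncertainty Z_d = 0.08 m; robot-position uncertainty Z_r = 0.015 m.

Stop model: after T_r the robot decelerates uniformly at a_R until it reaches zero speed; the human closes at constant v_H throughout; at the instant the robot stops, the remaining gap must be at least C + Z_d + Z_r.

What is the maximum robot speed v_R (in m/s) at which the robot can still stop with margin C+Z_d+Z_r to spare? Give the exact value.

collect terms ⇒ (1/2)·v_R² + (63/50)·v_R + (-34/125) = 0
  disc = (63/50)² − 4·(1/2)·(-34/125) = 5329/2500 ; √disc = 73/50
  v_R = (−(63/50) + 73/50) / (2·(1/2)) = 1/5 m/s
check:
T_s = v_R/a_R = (1/5)/1 = 0.2000 s
robot in T_r: 0.2000·0.0600 = 0.0120 m
braking distance = 0.2000²/(2·1.0000) = 0.0200 m
person approaches 1.2000·(0.0600+0.2000) = 0.3120 m
C+Z_d+Z_r = 0.0400+0.0800+0.0150 = 0.1350 m
sum ≈ 0.0120+0.0200+0.3120+0.1350 ≈ 0.4790 m = S ✓

v_R_max = 1/5 m/s = 0.2000 m/s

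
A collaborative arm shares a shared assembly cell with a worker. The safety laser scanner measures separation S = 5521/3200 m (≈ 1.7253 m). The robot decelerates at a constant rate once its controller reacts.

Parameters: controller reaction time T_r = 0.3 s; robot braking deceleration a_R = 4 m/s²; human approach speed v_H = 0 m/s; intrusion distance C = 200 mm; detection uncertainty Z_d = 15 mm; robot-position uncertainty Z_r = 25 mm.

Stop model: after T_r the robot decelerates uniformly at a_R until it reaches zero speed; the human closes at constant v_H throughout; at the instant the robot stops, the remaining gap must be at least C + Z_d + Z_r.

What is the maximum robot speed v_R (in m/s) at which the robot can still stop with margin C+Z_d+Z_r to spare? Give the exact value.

v_R_max = 49/20 m/s = 2.4500 m/s

quadratic (1/8)·v² + (3/10)·v + (-4753/3200) = 0
  disc = (3/10)² − 4·(1/8)·(-4753/3200) = 5329/6400 ; √disc = 73/80
  v_R = (−(3/10) + 73/80) / (2·(1/8)) = 49/20 m/s
check:
braking lasts T_s = (49/20)/4 = 0.6125 s
robot in T_r: 2.4500·0.3000 = 0.7350 m
robot covers 2.4500·0.6125 − ½·4.0000·0.6125² = 0.7503 m while stopping
person approaches 0.0000·(0.3000+0.6125) = 0.0000 m
margins: 0.2000+0.0150+0.0250 = 0.2400 m
sum ≈ 0.7350+0.7503+0.0000+0.2400 ≈ 1.7253 m = S ✓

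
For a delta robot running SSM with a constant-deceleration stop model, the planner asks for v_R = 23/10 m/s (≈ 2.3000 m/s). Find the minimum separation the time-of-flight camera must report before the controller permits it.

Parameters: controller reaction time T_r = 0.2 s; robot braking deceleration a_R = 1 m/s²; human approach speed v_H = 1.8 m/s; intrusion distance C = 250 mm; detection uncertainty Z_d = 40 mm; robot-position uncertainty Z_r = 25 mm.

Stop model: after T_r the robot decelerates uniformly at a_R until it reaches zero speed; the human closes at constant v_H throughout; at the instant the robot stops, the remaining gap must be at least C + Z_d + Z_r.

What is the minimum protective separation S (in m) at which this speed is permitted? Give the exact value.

S_min = 198/25 m = 7.9200 m

braking lasts T_s = (23/10)/1 = 2.3000 s
reaction-phase robot travel = 2.3000·0.2000 = 0.4600 m
robot covers 2.3000·2.3000 − ½·1.0000·2.3000² = 2.6450 m while stopping
human over T_r+T_s: 1.8000·(0.2000+2.3000) = 4.5000 m
residual clearance needed = 0.2500+0.0400+0.0250 = 0.3150 m
S_min ≈ 0.4600+2.6450+4.5000+0.3150  ⇒  S_min = 198/25 m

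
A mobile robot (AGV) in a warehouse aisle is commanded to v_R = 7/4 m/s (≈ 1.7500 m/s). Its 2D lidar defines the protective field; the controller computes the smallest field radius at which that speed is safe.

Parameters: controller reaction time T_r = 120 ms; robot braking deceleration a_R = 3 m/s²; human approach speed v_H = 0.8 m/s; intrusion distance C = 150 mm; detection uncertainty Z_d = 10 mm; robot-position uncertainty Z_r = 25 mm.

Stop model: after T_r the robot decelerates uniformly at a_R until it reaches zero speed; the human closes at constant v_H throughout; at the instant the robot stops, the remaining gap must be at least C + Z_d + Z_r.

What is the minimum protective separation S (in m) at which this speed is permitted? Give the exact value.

braking lasts T_s = (7/4)/3 = 0.5833 s
robot covers v_R·T_r = 1.7500·0.1200 = 0.2100 m before braking
braking distance = 1.7500²/(2·3.0000) = 0.5104 m
human closes 0.8000·0.7033 = 0.5627 m
residual clearance needed = 0.1500+0.0100+0.0250 = 0.1850 m
S_min ≈ 0.2100+0.5104+0.5627+0.1850  ⇒  S_min = 17617/12000 m

S_min = 17617/12000 m = 1.4681 m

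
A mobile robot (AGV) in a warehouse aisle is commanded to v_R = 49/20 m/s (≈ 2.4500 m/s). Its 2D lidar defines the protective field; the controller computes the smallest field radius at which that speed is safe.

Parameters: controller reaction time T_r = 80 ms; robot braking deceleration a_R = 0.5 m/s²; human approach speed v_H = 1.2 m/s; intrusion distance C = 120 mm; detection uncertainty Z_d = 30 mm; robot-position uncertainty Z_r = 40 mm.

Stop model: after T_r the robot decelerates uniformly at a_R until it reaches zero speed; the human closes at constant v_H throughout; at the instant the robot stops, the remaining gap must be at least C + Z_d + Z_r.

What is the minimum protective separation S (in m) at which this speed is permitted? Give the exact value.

braking lasts T_s = (49/20)/(1/2) = 4.9000 s
robot in T_r: 2.4500·0.0800 = 0.1960 m
robot covers 2.4500·4.9000 − ½·0.5000·4.9000² = 6.0025 m while stopping
human over T_r+T_s: 1.2000·(0.0800+4.9000) = 5.9760 m
margins: 0.1200+0.0300+0.0400 = 0.1900 m
S_min ≈ 0.1960+6.0025+5.9760+0.1900  ⇒  S_min = 24729/2000 m

S_min = 24729/2000 m = 12.3645 m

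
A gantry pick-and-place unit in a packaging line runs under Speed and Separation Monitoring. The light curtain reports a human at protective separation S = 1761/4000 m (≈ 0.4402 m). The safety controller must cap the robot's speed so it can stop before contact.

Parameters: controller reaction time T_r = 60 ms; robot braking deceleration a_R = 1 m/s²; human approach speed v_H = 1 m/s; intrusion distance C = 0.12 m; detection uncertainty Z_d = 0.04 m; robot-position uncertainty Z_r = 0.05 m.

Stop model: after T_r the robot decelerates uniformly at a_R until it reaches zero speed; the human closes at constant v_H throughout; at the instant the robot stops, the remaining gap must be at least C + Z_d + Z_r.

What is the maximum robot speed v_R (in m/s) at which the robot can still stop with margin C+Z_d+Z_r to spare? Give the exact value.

quadratic (1/2)·v² + (53/50)·v + (-681/4000) = 0
  disc = (53/50)² − 4·(1/2)·(-681/4000) = 14641/10000 ; √disc = 121/100
  v_R = (−(53/50) + 121/100) / (2·(1/2)) = 3/20 m/s
check:
braking lasts T_s = (3/20)/1 = 0.1500 s
robot in T_r: 0.1500·0.0600 = 0.0090 m
braking distance = 0.1500²/(2·1.0000) = 0.0112 m
human closes 1.0000·0.2100 = 0.2100 m
residual clearance needed = 0.1200+0.0400+0.0500 = 0.2100 m
sum ≈ 0.0090+0.0112+0.2100+0.2100 ≈ 0.4402 m = S ✓

v_R_max = 3/20 m/s = 0.1500 m/s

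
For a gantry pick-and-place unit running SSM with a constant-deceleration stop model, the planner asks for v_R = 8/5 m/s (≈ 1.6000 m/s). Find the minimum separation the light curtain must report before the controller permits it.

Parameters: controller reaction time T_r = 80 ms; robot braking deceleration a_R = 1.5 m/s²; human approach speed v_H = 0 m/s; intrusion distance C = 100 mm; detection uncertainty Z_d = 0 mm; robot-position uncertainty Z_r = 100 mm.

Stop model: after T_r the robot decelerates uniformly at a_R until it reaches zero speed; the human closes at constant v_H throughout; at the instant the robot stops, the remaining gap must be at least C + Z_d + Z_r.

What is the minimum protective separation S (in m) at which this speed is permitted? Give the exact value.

S_min = 443/375 m = 1.1813 m

braking lasts T_s = (8/5)/(3/2) = 1.0667 s
robot covers v_R·T_r = 1.6000·0.0800 = 0.1280 m before braking
braking distance = 1.6000²/(2·1.5000) = 0.8533 m
person approaches 0.0000·(0.0800+1.0667) = 0.0000 m
C+Z_d+Z_r = 0.1000+0.0000+0.1000 = 0.2000 m
S_min ≈ 0.1280+0.8533+0.0000+0.2000  ⇒  S_min = 443/375 m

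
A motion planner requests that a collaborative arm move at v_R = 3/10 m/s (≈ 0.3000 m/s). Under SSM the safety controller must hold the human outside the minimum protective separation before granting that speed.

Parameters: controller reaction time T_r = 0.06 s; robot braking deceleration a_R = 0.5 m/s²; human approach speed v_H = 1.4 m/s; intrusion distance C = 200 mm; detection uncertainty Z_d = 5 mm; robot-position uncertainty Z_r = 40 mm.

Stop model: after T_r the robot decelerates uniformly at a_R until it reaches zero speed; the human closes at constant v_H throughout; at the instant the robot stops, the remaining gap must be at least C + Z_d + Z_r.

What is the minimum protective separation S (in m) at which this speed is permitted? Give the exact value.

S_min = 1277/1000 m = 1.2770 m

stop time T_s = (3/10)/(1/2) = 0.6000 s
robot in T_r: 0.3000·0.0600 = 0.0180 m
robot covers 0.3000·0.6000 − ½·0.5000·0.6000² = 0.0900 m while stopping
person approaches 1.4000·(0.0600+0.6000) = 0.9240 m
residual clearance needed = 0.2000+0.0050+0.0400 = 0.2450 m
S_min ≈ 0.0180+0.0900+0.9240+0.2450  ⇒  S_min = 1277/1000 m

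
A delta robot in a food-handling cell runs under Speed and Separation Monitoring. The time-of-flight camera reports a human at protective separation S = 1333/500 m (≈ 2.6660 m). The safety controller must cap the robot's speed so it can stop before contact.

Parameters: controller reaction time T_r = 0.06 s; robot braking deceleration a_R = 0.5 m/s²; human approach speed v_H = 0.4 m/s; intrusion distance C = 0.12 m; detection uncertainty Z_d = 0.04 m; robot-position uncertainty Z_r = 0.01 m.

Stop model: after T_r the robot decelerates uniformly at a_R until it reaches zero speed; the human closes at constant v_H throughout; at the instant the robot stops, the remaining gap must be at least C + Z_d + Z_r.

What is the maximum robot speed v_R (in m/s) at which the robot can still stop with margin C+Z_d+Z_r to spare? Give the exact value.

collect terms ⇒ (1)·v_R² + (43/50)·v_R + (-309/125) = 0
  disc = (43/50)² − 4·(1)·(-309/125) = 26569/2500 ; √disc = 163/50
  v_R = (−(43/50) + 163/50) / (2·(1)) = 6/5 m/s
check:
stop time T_s = (6/5)/(1/2) = 2.4000 s
reaction-phase robot travel = 1.2000·0.0600 = 0.0720 m
robot covers 1.2000·2.4000 − ½·0.5000·2.4000² = 1.4400 m while stopping
person approaches 0.4000·(0.0600+2.4000) = 0.9840 m
residual clearance needed = 0.1200+0.0400+0.0100 = 0.1700 m
sum ≈ 0.0720+1.4400+0.9840+0.1700 ≈ 2.6660 m = S ✓

v_R_max = 6/5 m/s = 1.2000 m/s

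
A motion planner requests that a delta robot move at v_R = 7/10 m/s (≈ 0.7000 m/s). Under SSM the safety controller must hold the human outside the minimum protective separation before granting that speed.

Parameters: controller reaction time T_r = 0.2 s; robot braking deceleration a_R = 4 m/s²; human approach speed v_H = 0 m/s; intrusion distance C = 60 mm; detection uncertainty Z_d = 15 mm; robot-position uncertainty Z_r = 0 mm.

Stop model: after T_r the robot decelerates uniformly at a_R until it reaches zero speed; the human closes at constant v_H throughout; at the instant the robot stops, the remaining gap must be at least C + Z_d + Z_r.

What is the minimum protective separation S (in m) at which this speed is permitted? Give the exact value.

S_min = 221/800 m = 0.2762 m

stop time T_s = (7/10)/4 = 0.1750 s
reaction-phase robot travel = 0.7000·0.2000 = 0.1400 m
robot under decel: 0.7000²/(2·4.0000) = 0.0612 m
human closes 0.0000·0.3750 = 0.0000 m
C+Z_d+Z_r = 0.0600+0.0150+0.0000 = 0.0750 m
S_min ≈ 0.1400+0.0612+0.0000+0.0750  ⇒  S_min = 221/800 m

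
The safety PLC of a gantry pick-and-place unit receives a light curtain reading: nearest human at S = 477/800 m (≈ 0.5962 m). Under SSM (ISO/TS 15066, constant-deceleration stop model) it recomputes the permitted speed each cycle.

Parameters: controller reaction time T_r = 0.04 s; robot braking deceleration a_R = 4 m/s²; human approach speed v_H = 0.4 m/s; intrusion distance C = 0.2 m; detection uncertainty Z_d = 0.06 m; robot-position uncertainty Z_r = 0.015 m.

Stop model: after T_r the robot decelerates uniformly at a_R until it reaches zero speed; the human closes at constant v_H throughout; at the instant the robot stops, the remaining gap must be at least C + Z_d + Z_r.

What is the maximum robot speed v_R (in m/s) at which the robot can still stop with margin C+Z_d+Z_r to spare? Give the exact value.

v_R_max = 11/10 m/s = 1.1000 m/s

collect terms ⇒ (1/8)·v_R² + (7/50)·v_R + (-1221/4000) = 0
  disc = (7/50)² − 4·(1/8)·(-1221/4000) = 6889/40000 ; √disc = 83/200
  v_R = (−(7/50) + 83/200) / (2·(1/8)) = 11/10 m/s
check:
stop time T_s = (11/10)/4 = 0.2750 s
robot covers v_R·T_r = 1.1000·0.0400 = 0.0440 m before braking
robot covers 1.1000·0.2750 − ½·4.0000·0.2750² = 0.1512 m while stopping
human closes 0.4000·0.3150 = 0.1260 m
margins: 0.2000+0.0600+0.0150 = 0.2750 m
sum ≈ 0.0440+0.1512+0.1260+0.2750 ≈ 0.5962 m = S ✓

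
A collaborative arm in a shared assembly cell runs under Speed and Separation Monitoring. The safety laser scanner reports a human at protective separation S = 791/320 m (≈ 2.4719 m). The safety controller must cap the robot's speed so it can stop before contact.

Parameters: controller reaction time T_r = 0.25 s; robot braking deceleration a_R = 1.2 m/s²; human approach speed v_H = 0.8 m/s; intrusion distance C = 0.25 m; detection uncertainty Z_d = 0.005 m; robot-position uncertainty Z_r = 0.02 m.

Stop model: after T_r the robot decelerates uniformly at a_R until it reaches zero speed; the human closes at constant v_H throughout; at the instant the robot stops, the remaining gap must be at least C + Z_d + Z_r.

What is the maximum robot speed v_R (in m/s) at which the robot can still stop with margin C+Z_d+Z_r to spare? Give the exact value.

quadratic (5/12)·v² + (11/12)·v + (-639/320) = 0
  disc = (11/12)² − 4·(5/12)·(-639/320) = 2401/576 ; √disc = 49/24
  v_R = (−(11/12) + 49/24) / (2·(5/12)) = 27/20 m/s
check:
stop time T_s = (27/20)/(6/5) = 1.1250 s
robot covers v_R·T_r = 1.3500·0.2500 = 0.3375 m before braking
robot covers 1.3500·1.1250 − ½·1.2000·1.1250² = 0.7594 m while stopping
human over T_r+T_s: 0.8000·(0.2500+1.1250) = 1.1000 m
C+Z_d+Z_r = 0.2500+0.0050+0.0200 = 0.2750 m
sum ≈ 0.3375+0.7594+1.1000+0.2750 ≈ 2.4719 m = S ✓

v_R_max = 27/20 m/s = 1.3500 m/s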